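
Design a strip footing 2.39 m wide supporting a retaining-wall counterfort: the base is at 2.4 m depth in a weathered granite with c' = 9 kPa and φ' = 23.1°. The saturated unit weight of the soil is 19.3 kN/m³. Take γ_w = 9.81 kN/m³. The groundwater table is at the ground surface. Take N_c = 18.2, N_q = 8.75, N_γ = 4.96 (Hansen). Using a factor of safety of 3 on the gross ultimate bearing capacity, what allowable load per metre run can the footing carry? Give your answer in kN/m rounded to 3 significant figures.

≈ 334 kN/m

γ' = 19.3 − 9.81 = 9.49 kN/m³ (submerged throughout). q = 9.49 × 2.4 = 22.776 kPa; the same γ' applies in the ½γBN_γ term.
c·N_c = 9 × 18.2 = 163.8 kPa
q·N_q = 22.776 × 8.75 = 199.29 kPa
0.5·γ·B·N_γ = 0.5 × 9.49 × 2.39 × 4.96 = 56.249 kPa
q_ult = 163.8 + 199.29 + 56.249 = 419.34 kPa.
Gross allowable pressure q_all = 419.34 / 3 = 139.78 kPa.
Allowable wall load = q_all × B = 139.78 × 2.39 = 334.07 kN per metre run.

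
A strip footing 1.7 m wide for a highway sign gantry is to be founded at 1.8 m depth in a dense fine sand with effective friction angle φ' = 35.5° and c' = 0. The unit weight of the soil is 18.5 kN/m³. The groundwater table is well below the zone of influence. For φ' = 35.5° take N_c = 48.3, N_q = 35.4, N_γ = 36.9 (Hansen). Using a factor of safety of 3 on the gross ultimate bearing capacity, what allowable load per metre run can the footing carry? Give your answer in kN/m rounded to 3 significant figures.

Effective surcharge at the founding depth q = γ·D_f = 18.5 × 1.8 = 33.3 kPa.
q_ult = q·N_q + 0.5·γ·B·N_γ
     = 33.3 × 35.4 + 0.5 × 18.5 × 1.7 × 36.9
     = 1178.8 + 580.25 = 1759.1 kPa.
Gross allowable pressure q_all = 1759.1 / 3 = 586.36 kPa.
Allowable wall load = q_all × B = 586.36 × 1.7 = 996.81 kN per metre run.

≈ 997 kN/m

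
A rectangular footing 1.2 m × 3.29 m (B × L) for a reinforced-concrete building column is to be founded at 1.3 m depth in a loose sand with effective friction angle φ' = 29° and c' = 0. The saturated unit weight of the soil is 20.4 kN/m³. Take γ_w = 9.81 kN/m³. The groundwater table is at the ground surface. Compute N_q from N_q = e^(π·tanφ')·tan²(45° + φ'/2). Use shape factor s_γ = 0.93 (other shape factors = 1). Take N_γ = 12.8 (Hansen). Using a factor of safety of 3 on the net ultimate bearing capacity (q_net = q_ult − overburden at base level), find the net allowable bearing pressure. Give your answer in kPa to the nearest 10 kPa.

q_all(net) ≈ 100 kPa

N_q = e^(π·tan29°)·tan²(59.5°) = 16.44.
With the water table at the surface the whole profile is submerged: γ' = 20.4 − 9.81 = 10.59 kN/m³, so q = γ'·D_f = 13.767 kPa; the same γ' applies in the ½γBN_γ term.
q_ult = q·N_q + 0.5·γ·B·N_γ·s_γ
     = 13.767 × 16.443 + 0.5 × 10.59 × 1.2 × 12.8 × 0.93
     = 226.38 + 75.638 = 302.01 kPa.
q_net = 302.01 − 13.767 = 288.25 kPa.
q_all(net) = 288.25 / 3 = 96.082 kPa.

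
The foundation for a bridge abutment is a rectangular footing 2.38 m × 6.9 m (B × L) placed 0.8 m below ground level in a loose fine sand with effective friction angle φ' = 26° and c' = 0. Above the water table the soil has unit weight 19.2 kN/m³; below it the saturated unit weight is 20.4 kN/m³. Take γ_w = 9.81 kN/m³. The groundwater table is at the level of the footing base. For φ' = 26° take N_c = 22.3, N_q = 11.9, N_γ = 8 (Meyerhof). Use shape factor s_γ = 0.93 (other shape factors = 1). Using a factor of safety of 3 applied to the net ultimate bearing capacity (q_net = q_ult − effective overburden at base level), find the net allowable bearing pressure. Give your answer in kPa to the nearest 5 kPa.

Overburden at base level: q = 19.2 × 0.8 = 15.36 kPa.
Below the base the soil is submerged, so the ½γBN_γ term uses γ' = 20.4 − 9.81 = 10.59 kN/m³.
Surcharge term q·N_q = 15.36 × 11.9 = 182.78 kPa; self-weight term 0.5·γ·B·N_γ·s_γ = 0.5 × 10.59 × 2.38 × 8 × 0.93 = 93.76 kPa.
q_ult = 182.78 + 93.76 = 276.54 kPa.
Net ultimate: q_net = 276.54 − 15.36 = 261.18 kPa.
q_all(net) = 261.18 / 3 = 87.061 kPa.

q_all(net) ≈ 85 kPa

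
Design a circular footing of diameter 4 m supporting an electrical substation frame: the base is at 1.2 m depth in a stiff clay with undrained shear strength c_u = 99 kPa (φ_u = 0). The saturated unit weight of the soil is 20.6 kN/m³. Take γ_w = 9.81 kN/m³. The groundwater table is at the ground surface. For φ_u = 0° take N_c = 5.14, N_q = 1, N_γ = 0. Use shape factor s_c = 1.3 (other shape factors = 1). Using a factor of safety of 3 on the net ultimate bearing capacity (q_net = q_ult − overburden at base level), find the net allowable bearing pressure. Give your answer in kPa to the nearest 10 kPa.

With the water table at the surface the whole profile is submerged: γ' = 20.6 − 9.81 = 10.79 kN/m³, so q = γ'·D_f = 12.948 kPa.
q_ult = c·N_c·s_c + q·N_q
     = 99 × 5.14 × 1.3 + 12.948 × 1
     = 661.52 + 12.948 = 674.47 kPa.
q_net = 674.47 − 12.948 = 661.52 kPa.
q_all(net) = 661.52 / 3 = 220.51 kPa.

q_all(net) ≈ 220 kPa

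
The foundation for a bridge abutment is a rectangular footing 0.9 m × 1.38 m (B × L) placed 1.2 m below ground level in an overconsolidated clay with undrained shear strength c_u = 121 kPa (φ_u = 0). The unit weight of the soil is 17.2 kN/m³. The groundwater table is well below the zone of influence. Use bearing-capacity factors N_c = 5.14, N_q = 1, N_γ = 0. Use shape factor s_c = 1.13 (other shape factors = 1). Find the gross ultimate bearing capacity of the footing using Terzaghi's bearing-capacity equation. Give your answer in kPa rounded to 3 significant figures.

q_ult ≈ 723 kPa

q = γ·D_f = 17.2 × 1.2 = 20.64 kPa.
c·N_c·s_c = 121 × 5.14 × 1.13 = 702.79 kPa
q·N_q = 20.64 × 1 = 20.64 kPa
q_ult = 702.79 + 20.64 = 723.43 kPa.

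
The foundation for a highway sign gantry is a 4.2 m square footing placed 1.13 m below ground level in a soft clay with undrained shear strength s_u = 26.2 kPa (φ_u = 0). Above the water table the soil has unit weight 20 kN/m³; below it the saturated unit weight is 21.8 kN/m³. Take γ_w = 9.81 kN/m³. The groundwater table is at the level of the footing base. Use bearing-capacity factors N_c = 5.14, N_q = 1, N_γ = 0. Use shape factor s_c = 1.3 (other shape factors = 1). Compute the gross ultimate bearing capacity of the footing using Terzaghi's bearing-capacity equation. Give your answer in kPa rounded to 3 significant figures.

q_ult ≈ 198 kPa

q = γ·D_f = 20 × 1.13 = 22.6 kPa.
c·N_c·s_c = 26.2 × 5.14 × 1.3 = 175.07 kPa
q·N_q = 22.6 × 1 = 22.6 kPa
q_ult = 175.07 + 22.6 = 197.67 kPa.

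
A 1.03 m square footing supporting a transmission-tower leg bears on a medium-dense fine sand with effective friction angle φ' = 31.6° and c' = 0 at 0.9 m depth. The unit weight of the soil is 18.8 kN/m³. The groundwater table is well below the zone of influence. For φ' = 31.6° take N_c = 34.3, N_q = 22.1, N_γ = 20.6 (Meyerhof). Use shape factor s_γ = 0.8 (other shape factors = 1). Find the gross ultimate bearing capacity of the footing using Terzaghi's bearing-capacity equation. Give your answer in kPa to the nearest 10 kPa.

Overburden at base level: q = 18.8 × 0.9 = 16.92 kPa.
Surcharge term q·N_q = 16.92 × 22.1 = 373.93 kPa; self-weight term 0.5·γ·B·N_γ·s_γ = 0.5 × 18.8 × 1.03 × 20.6 × 0.8 = 159.56 kPa.
q_ult = 373.93 + 159.56 = 533.49 kPa.

q_ult ≈ 530 kPa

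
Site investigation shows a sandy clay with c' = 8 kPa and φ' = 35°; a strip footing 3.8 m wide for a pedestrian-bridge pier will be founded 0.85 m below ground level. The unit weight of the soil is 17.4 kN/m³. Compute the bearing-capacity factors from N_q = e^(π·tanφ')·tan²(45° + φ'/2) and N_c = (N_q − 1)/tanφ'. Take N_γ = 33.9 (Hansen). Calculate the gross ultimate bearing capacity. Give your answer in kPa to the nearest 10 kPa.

q_ult ≈ 1980 kPa

tan35° = 0.7002, so N_q = e^(π×0.7002)·tan²(62.5°) = 9.023 × 3.69 = 33.3.
N_c = (33.3 − 1)/tan35° = 46.12.
Effective surcharge at the founding depth q = γ·D_f = 17.4 × 0.85 = 14.79 kPa.
q_ult = c·N_c + q·N_q + 0.5·γ·B·N_γ
     = 8 × 46.124 + 14.79 × 33.296 + 0.5 × 17.4 × 3.8 × 33.9
     = 368.99 + 492.45 + 1120.7 = 1982.2 kPa.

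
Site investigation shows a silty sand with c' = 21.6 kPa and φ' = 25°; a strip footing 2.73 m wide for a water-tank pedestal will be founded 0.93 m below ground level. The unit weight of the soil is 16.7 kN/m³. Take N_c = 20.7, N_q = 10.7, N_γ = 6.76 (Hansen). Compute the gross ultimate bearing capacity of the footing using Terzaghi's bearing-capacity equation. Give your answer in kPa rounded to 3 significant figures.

q_ult ≈ 767 kPa

Effective surcharge at the founding depth q = γ·D_f = 16.7 × 0.93 = 15.531 kPa.
q_ult = c·N_c + q·N_q + 0.5·γ·B·N_γ
     = 21.6 × 20.7 + 15.531 × 10.7 + 0.5 × 16.7 × 2.73 × 6.76
     = 447.12 + 166.18 + 154.1 = 767.4 kPa.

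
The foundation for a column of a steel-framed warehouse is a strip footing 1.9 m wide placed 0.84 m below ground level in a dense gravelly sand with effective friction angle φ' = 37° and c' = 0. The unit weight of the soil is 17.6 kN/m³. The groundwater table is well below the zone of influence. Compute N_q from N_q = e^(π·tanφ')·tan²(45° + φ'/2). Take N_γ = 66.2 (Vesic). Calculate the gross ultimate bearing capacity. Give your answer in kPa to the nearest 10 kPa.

q_ult ≈ 1740 kPa

tan37° = 0.7536, so N_q = e^(π×0.7536)·tan²(63.5°) = 10.669 × 4.023 = 42.92.
Overburden at base level: q = 17.6 × 0.84 = 14.784 kPa.
Surcharge term q·N_q = 14.784 × 42.92 = 634.53 kPa; self-weight term 0.5·γ·B·N_γ = 0.5 × 17.6 × 1.9 × 66.2 = 1106.9 kPa.
q_ult = 634.53 + 1106.9 = 1741.4 kPa.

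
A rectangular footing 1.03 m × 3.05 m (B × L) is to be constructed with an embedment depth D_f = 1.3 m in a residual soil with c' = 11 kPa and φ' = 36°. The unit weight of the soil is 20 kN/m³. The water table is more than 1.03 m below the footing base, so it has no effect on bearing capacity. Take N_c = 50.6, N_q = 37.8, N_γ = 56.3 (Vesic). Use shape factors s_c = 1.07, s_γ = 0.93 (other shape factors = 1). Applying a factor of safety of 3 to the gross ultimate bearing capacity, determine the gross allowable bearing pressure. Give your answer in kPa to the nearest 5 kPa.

q_all ≈ 705 kPa

q = γ·D_f = 20 × 1.3 = 26 kPa.
c·N_c·s_c = 11 × 50.6 × 1.07 = 595.56 kPa
q·N_q = 26 × 37.8 = 982.8 kPa
0.5·γ·B·N_γ·s_γ = 0.5 × 20 × 1.03 × 56.3 × 0.93 = 539.3 kPa
q_ult = 595.56 + 982.8 + 539.3 = 2117.7 kPa.
q_all = q_ult / FS = 2117.7 / 3 = 705.89 kPa.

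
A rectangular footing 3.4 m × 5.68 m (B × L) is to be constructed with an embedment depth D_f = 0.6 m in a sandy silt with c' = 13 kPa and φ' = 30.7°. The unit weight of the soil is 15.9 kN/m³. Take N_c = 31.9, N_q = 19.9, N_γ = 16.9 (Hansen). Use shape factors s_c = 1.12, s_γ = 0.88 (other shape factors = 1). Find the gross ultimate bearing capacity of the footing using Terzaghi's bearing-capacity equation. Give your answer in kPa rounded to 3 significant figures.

q = γ·D_f = 15.9 × 0.6 = 9.54 kPa.
c·N_c·s_c = 13 × 31.9 × 1.12 = 464.46 kPa
q·N_q = 9.54 × 19.9 = 189.85 kPa
0.5·γ·B·N_γ·s_γ = 0.5 × 15.9 × 3.4 × 16.9 × 0.88 = 401.99 kPa
q_ult = 464.46 + 189.85 + 401.99 = 1056.3 kPa.

q_ult ≈ 1060 kPa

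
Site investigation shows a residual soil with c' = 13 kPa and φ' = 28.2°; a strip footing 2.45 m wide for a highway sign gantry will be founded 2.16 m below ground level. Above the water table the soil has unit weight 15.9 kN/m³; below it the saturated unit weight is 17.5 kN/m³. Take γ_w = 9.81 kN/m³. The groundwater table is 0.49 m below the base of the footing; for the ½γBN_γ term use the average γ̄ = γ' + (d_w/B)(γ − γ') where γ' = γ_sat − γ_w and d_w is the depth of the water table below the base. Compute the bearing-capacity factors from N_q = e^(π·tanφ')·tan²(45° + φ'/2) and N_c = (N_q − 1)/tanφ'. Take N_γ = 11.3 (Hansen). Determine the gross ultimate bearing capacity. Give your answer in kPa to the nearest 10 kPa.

q_ult ≈ 990 kPa

tan28.2° = 0.5362, so N_q = e^(π×0.5362)·tan²(59.1°) = 5.39 × 2.792 = 15.05.
N_c = (15.05 − 1)/tan28.2° = 26.2.
q = γ·D_f = 15.9 × 2.16 = 34.344 kPa.
γ' = 7.69 kN/m³; averaging over the depth B below the base, γ̄ = γ' + (d_w/B)(γ − γ') = 9.332 kN/m³.
c·N_c = 13 × 26.198 = 340.58 kPa
q·N_q = 34.344 × 15.047 = 516.79 kPa
0.5·γ·B·N_γ = 0.5 × 9.332 × 2.45 × 11.3 = 129.18 kPa
q_ult = 340.58 + 516.79 + 129.18 = 986.54 kPa.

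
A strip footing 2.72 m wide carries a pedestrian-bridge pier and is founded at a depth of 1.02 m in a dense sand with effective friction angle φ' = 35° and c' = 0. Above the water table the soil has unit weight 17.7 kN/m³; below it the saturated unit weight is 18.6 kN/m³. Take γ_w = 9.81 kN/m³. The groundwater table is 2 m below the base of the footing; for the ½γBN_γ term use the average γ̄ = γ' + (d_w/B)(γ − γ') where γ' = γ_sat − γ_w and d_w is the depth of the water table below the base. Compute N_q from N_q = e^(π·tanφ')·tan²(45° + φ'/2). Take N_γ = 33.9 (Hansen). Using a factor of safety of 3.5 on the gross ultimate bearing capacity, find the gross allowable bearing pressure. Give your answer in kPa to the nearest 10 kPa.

N_q = e^(π·tan35°)·tan²(62.5°) = 33.3.
Overburden at base level: q = 17.7 × 1.02 = 18.054 kPa.
The water table is 2 m below the base (< B = 2.72 m), so the ½γBN_γ term uses γ̄ = γ' + (d_w/B)(γ − γ') = 8.79 + (2/2.72)(17.7 − 8.79) = 15.341 kN/m³.
Surcharge term q·N_q = 18.054 × 33.296 = 601.13 kPa; self-weight term 0.5·γ·B·N_γ = 0.5 × 15.341 × 2.72 × 33.9 = 707.3 kPa.
q_ult = 601.13 + 707.3 = 1308.4 kPa.
q_all = 1308.4 / 3.5 = 373.84 kPa.

q_all ≈ 370 kPa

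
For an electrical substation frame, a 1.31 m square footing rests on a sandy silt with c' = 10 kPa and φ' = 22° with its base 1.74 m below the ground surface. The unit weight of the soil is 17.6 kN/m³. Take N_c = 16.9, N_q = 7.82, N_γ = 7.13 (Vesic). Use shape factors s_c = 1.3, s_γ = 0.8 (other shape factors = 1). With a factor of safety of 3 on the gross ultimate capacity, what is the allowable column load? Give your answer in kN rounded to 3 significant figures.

Overburden at base level: q = 17.6 × 1.74 = 30.624 kPa.
Cohesion term c·N_c·s_c = 10 × 16.9 × 1.3 = 219.7 kPa; surcharge term q·N_q = 30.624 × 7.82 = 239.48 kPa; self-weight term 0.5·γ·B·N_γ·s_γ = 0.5 × 17.6 × 1.31 × 7.13 × 0.8 = 65.756 kPa.
q_ult = 219.7 + 239.48 + 65.756 = 524.94 kPa.
Gross allowable pressure q_all = 524.94 / 3 = 174.98 kPa.
Footing area = 1.7161 m², so allowable column load = 174.98 × 1.7161 = 300.28 kN.

P_all ≈ 300 kN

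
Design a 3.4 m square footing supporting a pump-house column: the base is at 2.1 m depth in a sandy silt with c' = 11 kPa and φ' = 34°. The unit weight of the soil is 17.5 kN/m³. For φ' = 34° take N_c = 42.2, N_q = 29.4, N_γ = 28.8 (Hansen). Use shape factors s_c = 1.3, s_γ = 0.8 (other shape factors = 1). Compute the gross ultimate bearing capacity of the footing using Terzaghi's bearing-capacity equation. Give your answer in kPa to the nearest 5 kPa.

q_ult ≈ 2370 kPa

Effective surcharge at the founding depth q = γ·D_f = 17.5 × 2.1 = 36.75 kPa.
q_ult = c·N_c·s_c + q·N_q + 0.5·γ·B·N_γ·s_γ
     = 11 × 42.2 × 1.3 + 36.75 × 29.4 + 0.5 × 17.5 × 3.4 × 28.8 × 0.8
     = 603.46 + 1080.5 + 685.44 = 2369.4 kPa.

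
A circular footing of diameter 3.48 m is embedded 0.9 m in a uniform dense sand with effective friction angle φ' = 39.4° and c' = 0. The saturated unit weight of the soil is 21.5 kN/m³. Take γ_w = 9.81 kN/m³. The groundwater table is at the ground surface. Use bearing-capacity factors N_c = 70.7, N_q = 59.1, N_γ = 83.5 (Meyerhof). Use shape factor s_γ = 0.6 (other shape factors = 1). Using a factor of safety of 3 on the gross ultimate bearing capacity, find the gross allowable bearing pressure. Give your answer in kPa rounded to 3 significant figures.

q_all ≈ 547 kPa

Water table at ground surface, so effective unit weight γ' = 21.5 − 9.81 = 11.69 kN/m³ is used throughout; overburden q = 11.69 × 0.9 = 10.521 kPa; the same γ' applies in the ½γBN_γ term.
Surcharge term q·N_q = 10.521 × 59.1 = 621.79 kPa; self-weight term 0.5·γ·B·N_γ·s_γ = 0.5 × 11.69 × 3.48 × 83.5 × 0.6 = 1019.1 kPa.
q_ult = 621.79 + 1019.1 = 1640.9 kPa.
q_all = 1640.9 / 3 = 546.95 kPa.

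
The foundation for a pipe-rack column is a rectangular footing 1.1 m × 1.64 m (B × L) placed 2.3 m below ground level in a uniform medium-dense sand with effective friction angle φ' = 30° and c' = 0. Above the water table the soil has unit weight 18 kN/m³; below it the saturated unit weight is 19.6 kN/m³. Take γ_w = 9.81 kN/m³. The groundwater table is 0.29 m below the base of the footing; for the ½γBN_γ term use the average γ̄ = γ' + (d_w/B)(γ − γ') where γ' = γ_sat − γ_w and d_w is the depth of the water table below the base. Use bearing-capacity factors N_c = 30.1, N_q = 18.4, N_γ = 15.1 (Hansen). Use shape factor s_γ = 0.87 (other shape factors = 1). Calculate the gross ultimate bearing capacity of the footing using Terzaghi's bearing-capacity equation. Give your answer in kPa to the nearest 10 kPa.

Effective surcharge at the founding depth q = γ·D_f = 18 × 2.3 = 41.4 kPa.
With d_w = 0.29 m < B, γ̄ = 9.79 + (0.29/1.1) × (18 − 9.79) = 11.954 kN/m³.
q_ult = q·N_q + 0.5·γ·B·N_γ·s_γ
     = 41.4 × 18.4 + 0.5 × 11.954 × 1.1 × 15.1 × 0.87
     = 761.76 + 86.375 = 848.14 kPa.

q_ult ≈ 850 kPa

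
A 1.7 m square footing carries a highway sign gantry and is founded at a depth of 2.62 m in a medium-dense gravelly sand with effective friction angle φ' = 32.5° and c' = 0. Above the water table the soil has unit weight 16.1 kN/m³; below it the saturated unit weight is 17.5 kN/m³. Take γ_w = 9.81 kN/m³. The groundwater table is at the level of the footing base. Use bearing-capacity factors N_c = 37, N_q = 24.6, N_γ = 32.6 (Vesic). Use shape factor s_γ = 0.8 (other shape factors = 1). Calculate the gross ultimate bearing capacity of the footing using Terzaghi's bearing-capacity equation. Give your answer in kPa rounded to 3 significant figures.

q = γ·D_f = 16.1 × 2.62 = 42.182 kPa.
For the ½γBN_γ term take γ' = 17.5 − 9.81 = 7.69 kN/m³ (soil below base is submerged).
q·N_q = 42.182 × 24.6 = 1037.7 kPa
0.5·γ·B·N_γ·s_γ = 0.5 × 7.69 × 1.7 × 32.6 × 0.8 = 170.47 kPa
q_ult = 1037.7 + 170.47 = 1208.1 kPa.

q_ult ≈ 1210 kPa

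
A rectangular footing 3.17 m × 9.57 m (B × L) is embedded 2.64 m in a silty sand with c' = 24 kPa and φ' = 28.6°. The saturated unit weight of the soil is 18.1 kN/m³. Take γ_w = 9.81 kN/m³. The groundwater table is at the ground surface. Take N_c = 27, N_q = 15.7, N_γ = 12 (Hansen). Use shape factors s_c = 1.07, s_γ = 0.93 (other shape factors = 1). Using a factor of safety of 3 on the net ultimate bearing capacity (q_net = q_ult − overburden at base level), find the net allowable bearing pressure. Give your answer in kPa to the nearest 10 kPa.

q_all(net) ≈ 390 kPa

With the water table at the surface the whole profile is submerged: γ' = 18.1 − 9.81 = 8.29 kN/m³, so q = γ'·D_f = 21.886 kPa; the same γ' applies in the ½γBN_γ term.
q_ult = c·N_c·s_c + q·N_q + 0.5·γ·B·N_γ·s_γ
     = 24 × 27 × 1.07 + 21.886 × 15.7 + 0.5 × 8.29 × 3.17 × 12 × 0.93
     = 693.36 + 343.6 + 146.64 = 1183.6 kPa.
q_net = 1183.6 − 21.886 = 1161.7 kPa.
q_all(net) = 1161.7 / 3 = 387.24 kPa.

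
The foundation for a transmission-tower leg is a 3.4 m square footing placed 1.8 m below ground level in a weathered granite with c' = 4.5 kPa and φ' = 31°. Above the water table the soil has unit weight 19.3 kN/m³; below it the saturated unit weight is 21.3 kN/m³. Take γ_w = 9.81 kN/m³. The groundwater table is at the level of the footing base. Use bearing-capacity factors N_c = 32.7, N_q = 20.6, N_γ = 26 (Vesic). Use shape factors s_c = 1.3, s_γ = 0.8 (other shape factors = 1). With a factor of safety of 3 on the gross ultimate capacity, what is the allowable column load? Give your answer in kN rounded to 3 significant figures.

P_all ≈ 5060 kN

Effective surcharge at the founding depth q = γ·D_f = 19.3 × 1.8 = 34.74 kPa.
The water table coincides with the base, so in the self-weight term γ → γ' = 11.49 kN/m³.
q_ult = c·N_c·s_c + q·N_q + 0.5·γ·B·N_γ·s_γ
     = 4.5 × 32.7 × 1.3 + 34.74 × 20.6 + 0.5 × 11.49 × 3.4 × 26 × 0.8
     = 191.3 + 715.64 + 406.29 = 1313.2 kPa.
Gross allowable pressure q_all = 1313.2 / 3 = 437.74 kPa.
Footing area = 11.56 m², so allowable column load = 437.74 × 11.56 = 5060.3 kN.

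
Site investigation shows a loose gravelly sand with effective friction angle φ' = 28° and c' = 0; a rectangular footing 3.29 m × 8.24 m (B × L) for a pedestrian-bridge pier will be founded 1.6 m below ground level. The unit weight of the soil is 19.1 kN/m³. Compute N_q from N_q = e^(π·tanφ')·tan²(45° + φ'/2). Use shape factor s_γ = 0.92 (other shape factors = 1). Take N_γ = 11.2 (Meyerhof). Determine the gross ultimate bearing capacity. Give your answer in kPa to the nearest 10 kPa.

tan28° = 0.5317, so N_q = e^(π×0.5317)·tan²(59°) = 5.314 × 2.77 = 14.72.
Overburden at base level: q = 19.1 × 1.6 = 30.56 kPa.
Surcharge term q·N_q = 30.56 × 14.72 = 449.84 kPa; self-weight term 0.5·γ·B·N_γ·s_γ = 0.5 × 19.1 × 3.29 × 11.2 × 0.92 = 323.75 kPa.
q_ult = 449.84 + 323.75 = 773.59 kPa.

q_ult ≈ 770 kPa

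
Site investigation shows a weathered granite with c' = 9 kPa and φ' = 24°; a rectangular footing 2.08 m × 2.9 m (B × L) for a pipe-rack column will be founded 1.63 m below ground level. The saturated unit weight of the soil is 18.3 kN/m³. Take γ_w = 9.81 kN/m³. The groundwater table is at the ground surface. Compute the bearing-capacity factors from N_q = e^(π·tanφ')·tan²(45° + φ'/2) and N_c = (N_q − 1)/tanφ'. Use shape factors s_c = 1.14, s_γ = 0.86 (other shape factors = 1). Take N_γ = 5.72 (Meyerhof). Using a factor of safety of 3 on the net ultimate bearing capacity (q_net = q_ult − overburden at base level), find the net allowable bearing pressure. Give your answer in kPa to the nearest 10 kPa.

q_all(net) ≈ 120 kPa

N_q = e^(π·tan24°)·tan²(57°) = 9.6; N_c = (N_q − 1)/tanφ' = 19.32.
With the water table at the surface the whole profile is submerged: γ' = 18.3 − 9.81 = 8.49 kN/m³, so q = γ'·D_f = 13.839 kPa; the same γ' applies in the ½γBN_γ term.
q_ult = c·N_c·s_c + q·N_q + 0.5·γ·B·N_γ·s_γ
     = 9 × 19.324 × 1.14 + 13.839 × 9.6034 + 0.5 × 8.49 × 2.08 × 5.72 × 0.86
     = 198.26 + 132.9 + 43.435 = 374.59 kPa.
q_net = 374.59 − 13.839 = 360.75 kPa.
q_all(net) = 360.75 / 3 = 120.25 kPa.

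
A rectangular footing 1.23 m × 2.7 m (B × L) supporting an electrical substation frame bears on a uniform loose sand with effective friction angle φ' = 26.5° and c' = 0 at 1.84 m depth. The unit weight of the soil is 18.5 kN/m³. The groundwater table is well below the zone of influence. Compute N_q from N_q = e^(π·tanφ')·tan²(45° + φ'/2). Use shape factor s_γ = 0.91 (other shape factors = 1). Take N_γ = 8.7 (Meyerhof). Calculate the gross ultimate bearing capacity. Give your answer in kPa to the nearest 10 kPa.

tan26.5° = 0.4986, so N_q = e^(π×0.4986)·tan²(58.25°) = 4.789 × 2.611 = 12.51.
Effective surcharge at the founding depth q = γ·D_f = 18.5 × 1.84 = 34.04 kPa.
q_ult = q·N_q + 0.5·γ·B·N_γ·s_γ
     = 34.04 × 12.506 + 0.5 × 18.5 × 1.23 × 8.7 × 0.91
     = 425.71 + 90.076 = 515.79 kPa.

q_ult ≈ 520 kPa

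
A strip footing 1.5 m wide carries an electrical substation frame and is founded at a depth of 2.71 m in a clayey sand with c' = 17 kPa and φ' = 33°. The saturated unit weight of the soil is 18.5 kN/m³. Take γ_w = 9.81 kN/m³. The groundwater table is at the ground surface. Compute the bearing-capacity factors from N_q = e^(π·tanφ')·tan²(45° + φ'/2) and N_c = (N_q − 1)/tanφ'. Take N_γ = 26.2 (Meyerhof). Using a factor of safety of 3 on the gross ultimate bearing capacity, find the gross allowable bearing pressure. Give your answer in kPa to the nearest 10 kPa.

q_all ≈ 480 kPa

N_q = e^(π·tan33°)·tan²(61.5°) = 26.09; N_c = (N_q − 1)/tanφ' = 38.64.
γ' = 18.5 − 9.81 = 8.69 kN/m³ (submerged throughout). q = 8.69 × 2.71 = 23.55 kPa; the same γ' applies in the ½γBN_γ term.
c·N_c = 17 × 38.638 = 656.85 kPa
q·N_q = 23.55 × 26.092 = 614.46 kPa
0.5·γ·B·N_γ = 0.5 × 8.69 × 1.5 × 26.2 = 170.76 kPa
q_ult = 656.85 + 614.46 + 170.76 = 1442.1 kPa.
q_all = 1442.1 / 3 = 480.69 kPa.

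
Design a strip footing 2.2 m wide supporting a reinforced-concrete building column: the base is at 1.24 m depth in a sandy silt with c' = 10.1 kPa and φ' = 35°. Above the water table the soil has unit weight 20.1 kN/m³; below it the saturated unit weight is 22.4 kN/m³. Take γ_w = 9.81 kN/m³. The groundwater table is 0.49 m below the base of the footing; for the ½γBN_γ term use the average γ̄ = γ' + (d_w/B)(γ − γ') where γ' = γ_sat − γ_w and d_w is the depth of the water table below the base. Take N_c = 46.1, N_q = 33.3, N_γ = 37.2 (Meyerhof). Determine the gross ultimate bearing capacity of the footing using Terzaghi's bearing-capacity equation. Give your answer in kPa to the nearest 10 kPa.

q = γ·D_f = 20.1 × 1.24 = 24.924 kPa.
γ' = 12.59 kN/m³; averaging over the depth B below the base, γ̄ = γ' + (d_w/B)(γ − γ') = 14.263 kN/m³.
c·N_c = 10.1 × 46.1 = 465.61 kPa
q·N_q = 24.924 × 33.3 = 829.97 kPa
0.5·γ·B·N_γ = 0.5 × 14.263 × 2.2 × 37.2 = 583.63 kPa
q_ult = 465.61 + 829.97 + 583.63 = 1879.2 kPa.

q_ult ≈ 1880 kPa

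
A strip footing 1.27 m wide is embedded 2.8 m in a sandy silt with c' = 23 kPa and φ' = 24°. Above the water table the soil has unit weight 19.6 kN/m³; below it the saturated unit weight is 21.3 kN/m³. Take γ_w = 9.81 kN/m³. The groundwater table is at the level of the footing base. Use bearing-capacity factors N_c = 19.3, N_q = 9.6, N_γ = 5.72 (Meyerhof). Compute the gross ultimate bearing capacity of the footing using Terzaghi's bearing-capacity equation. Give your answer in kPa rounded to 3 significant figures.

q_ult ≈ 1010 kPa

Overburden at base level: q = 19.6 × 2.8 = 54.88 kPa.
Below the base the soil is submerged, so the ½γBN_γ term uses γ' = 21.3 − 9.81 = 11.49 kN/m³.
Cohesion term c·N_c = 23 × 19.3 = 443.9 kPa; surcharge term q·N_q = 54.88 × 9.6 = 526.85 kPa; self-weight term 0.5·γ·B·N_γ = 0.5 × 11.49 × 1.27 × 5.72 = 41.734 kPa.
q_ult = 443.9 + 526.85 + 41.734 = 1012.5 kPa.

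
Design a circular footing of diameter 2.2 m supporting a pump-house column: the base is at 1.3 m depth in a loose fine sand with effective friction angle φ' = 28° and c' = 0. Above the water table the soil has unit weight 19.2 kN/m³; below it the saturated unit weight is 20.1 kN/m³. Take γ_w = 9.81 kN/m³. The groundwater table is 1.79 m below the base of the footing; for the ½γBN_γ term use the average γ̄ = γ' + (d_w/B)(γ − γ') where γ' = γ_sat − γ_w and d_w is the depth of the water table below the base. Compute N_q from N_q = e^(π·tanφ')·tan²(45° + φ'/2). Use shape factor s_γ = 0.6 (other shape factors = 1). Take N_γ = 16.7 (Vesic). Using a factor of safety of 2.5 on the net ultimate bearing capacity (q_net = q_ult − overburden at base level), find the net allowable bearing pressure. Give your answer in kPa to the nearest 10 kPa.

q_all(net) ≈ 210 kPa

N_q = e^(π·tan28°)·tan²(59°) = 14.72.
Effective surcharge at the founding depth q = γ·D_f = 19.2 × 1.3 = 24.96 kPa.
With d_w = 1.79 m < B, γ̄ = 10.29 + (1.79/2.2) × (19.2 − 10.29) = 17.54 kN/m³.
q_ult = q·N_q + 0.5·γ·B·N_γ·s_γ
     = 24.96 × 14.72 + 0.5 × 17.54 × 2.2 × 16.7 × 0.6
     = 367.41 + 193.32 = 560.73 kPa.
q_net = 560.73 − 24.96 = 535.77 kPa.
q_all(net) = 535.77 / 2.5 = 214.31 kPa.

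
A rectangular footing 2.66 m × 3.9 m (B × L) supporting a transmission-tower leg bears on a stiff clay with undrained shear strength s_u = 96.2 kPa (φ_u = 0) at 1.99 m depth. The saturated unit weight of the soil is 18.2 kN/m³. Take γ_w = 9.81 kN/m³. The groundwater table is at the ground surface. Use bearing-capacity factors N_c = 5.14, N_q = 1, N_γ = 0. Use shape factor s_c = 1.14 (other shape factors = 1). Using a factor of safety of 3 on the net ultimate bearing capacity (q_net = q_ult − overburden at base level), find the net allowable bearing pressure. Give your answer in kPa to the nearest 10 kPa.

q_all(net) ≈ 190 kPa

Water table at ground surface, so effective unit weight γ' = 18.2 − 9.81 = 8.39 kN/m³ is used throughout; overburden q = 8.39 × 1.99 = 16.696 kPa.
Cohesion term c·N_c·s_c = 96.2 × 5.14 × 1.14 = 563.69 kPa; surcharge term q·N_q = 16.696 × 1 = 16.696 kPa.
q_ult = 563.69 + 16.696 = 580.39 kPa.
q_net = 580.39 − 16.696 = 563.69 kPa.
q_all(net) = 563.69 / 3 = 187.9 kPa.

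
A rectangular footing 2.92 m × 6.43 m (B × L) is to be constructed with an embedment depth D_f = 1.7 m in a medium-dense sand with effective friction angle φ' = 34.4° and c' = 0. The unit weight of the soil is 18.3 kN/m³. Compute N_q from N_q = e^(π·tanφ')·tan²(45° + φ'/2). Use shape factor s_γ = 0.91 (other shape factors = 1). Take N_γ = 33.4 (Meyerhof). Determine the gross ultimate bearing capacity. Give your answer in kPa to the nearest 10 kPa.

q_ult ≈ 1770 kPa

tan34.4° = 0.6847, so N_q = e^(π×0.6847)·tan²(62.2°) = 8.594 × 3.597 = 30.92.
Overburden at base level: q = 18.3 × 1.7 = 31.11 kPa.
Surcharge term q·N_q = 31.11 × 30.917 = 961.81 kPa; self-weight term 0.5·γ·B·N_γ·s_γ = 0.5 × 18.3 × 2.92 × 33.4 × 0.91 = 812.07 kPa.
q_ult = 961.81 + 812.07 = 1773.9 kPa.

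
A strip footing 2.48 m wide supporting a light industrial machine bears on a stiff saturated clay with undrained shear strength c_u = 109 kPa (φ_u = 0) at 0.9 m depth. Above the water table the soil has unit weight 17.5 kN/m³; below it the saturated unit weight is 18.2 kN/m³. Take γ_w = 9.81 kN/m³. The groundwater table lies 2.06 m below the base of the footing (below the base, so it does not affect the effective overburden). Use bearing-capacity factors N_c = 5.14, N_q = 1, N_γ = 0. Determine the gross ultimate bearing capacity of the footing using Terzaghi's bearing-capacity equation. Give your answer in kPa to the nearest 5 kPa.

q_ult ≈ 575 kPa

Effective surcharge at the founding depth q = γ·D_f = 17.5 × 0.9 = 15.75 kPa.
q_ult = c·N_c + q·N_q
     = 109 × 5.14 + 15.75 × 1
     = 560.26 + 15.75 = 576.01 kPa.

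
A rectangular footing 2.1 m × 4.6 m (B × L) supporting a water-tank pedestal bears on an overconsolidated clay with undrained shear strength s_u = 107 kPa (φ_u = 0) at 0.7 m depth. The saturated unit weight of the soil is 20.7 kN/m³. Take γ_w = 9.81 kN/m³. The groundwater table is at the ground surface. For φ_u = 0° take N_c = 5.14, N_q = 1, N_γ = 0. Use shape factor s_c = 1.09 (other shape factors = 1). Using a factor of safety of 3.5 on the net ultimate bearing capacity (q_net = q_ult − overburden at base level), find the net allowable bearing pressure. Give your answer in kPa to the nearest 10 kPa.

q_all(net) ≈ 170 kPa

Water table at ground surface, so effective unit weight γ' = 20.7 − 9.81 = 10.89 kN/m³ is used throughout; overburden q = 10.89 × 0.7 = 7.623 kPa.
Cohesion term c·N_c·s_c = 107 × 5.14 × 1.09 = 599.48 kPa; surcharge term q·N_q = 7.623 × 1 = 7.623 kPa.
q_ult = 599.48 + 7.623 = 607.1 kPa.
q_net = 607.1 − 7.623 = 599.48 kPa.
q_all(net) = 599.48 / 3.5 = 171.28 kPa.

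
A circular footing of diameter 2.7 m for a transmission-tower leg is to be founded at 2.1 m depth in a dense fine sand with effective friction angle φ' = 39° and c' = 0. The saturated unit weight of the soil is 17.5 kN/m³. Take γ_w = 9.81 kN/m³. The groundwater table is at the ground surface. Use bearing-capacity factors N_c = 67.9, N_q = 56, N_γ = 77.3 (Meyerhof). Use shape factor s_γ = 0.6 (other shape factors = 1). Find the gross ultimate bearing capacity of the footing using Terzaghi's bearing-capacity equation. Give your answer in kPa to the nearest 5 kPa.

q_ult ≈ 1385 kPa

With the water table at the surface the whole profile is submerged: γ' = 17.5 − 9.81 = 7.69 kN/m³, so q = γ'·D_f = 16.149 kPa; the same γ' applies in the ½γBN_γ term.
q_ult = q·N_q + 0.5·γ·B·N_γ·s_γ
     = 16.149 × 56 + 0.5 × 7.69 × 2.7 × 77.3 × 0.6
     = 904.34 + 481.49 = 1385.8 kPa.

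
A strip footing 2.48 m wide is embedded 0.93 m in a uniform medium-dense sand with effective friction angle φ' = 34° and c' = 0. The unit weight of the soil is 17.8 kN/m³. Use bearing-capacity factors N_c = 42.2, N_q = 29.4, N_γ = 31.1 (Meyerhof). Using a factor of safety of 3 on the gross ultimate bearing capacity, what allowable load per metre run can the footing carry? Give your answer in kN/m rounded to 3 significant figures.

Effective surcharge at the founding depth q = γ·D_f = 17.8 × 0.93 = 16.554 kPa.
q_ult = q·N_q + 0.5·γ·B·N_γ
     = 16.554 × 29.4 + 0.5 × 17.8 × 2.48 × 31.1
     = 486.69 + 686.44 = 1173.1 kPa.
Gross allowable pressure q_all = 1173.1 / 3 = 391.04 kPa.
Allowable wall load = q_all × B = 391.04 × 2.48 = 969.78 kN per metre run.

≈ 970 kN/m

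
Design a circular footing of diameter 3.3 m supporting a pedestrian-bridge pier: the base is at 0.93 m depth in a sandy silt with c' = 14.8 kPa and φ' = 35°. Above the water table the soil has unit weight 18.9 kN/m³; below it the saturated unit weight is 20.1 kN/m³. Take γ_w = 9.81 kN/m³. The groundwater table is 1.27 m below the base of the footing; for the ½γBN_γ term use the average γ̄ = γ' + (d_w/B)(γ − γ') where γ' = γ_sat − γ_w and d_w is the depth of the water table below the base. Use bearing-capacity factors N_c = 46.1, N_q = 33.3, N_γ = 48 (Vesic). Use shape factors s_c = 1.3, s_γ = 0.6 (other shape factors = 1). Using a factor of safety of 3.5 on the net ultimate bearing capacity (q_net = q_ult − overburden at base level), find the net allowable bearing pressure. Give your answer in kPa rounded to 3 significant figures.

Overburden at base level: q = 18.9 × 0.93 = 17.577 kPa.
The water table is 1.27 m below the base (< B = 3.3 m), so the ½γBN_γ term uses γ̄ = γ' + (d_w/B)(γ − γ') = 10.29 + (1.27/3.3)(18.9 − 10.29) = 13.604 kN/m³.
Cohesion term c·N_c·s_c = 14.8 × 46.1 × 1.3 = 886.96 kPa; surcharge term q·N_q = 17.577 × 33.3 = 585.31 kPa; self-weight term 0.5·γ·B·N_γ·s_γ = 0.5 × 13.604 × 3.3 × 48 × 0.6 = 646.44 kPa.
q_ult = 886.96 + 585.31 + 646.44 = 2118.7 kPa.
q_net = 2118.7 − 17.577 = 2101.1 kPa.
q_all(net) = 2101.1 / 3.5 = 600.33 kPa.

q_all(net) ≈ 600 kPa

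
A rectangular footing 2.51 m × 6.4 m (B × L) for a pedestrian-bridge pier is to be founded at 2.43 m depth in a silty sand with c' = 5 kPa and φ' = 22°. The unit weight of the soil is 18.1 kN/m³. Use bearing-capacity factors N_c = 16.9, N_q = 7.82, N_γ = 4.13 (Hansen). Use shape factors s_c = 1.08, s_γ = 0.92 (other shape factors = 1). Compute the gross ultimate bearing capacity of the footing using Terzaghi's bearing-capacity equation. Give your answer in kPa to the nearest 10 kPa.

q_ult ≈ 520 kPa

Effective surcharge at the founding depth q = γ·D_f = 18.1 × 2.43 = 43.983 kPa.
q_ult = c·N_c·s_c + q·N_q + 0.5·γ·B·N_γ·s_γ
     = 5 × 16.9 × 1.08 + 43.983 × 7.82 + 0.5 × 18.1 × 2.51 × 4.13 × 0.92
     = 91.26 + 343.95 + 86.31 = 521.52 kPa.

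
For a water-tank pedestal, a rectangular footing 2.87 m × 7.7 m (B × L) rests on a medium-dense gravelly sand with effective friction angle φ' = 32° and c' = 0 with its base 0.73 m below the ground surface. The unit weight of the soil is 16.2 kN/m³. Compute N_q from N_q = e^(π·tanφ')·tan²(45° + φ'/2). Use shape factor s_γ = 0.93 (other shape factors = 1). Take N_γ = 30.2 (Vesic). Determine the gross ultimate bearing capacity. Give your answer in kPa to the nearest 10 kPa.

tan32° = 0.6249, so N_q = e^(π×0.6249)·tan²(61°) = 7.121 × 3.255 = 23.18.
q = γ·D_f = 16.2 × 0.73 = 11.826 kPa.
q·N_q = 11.826 × 23.177 = 274.09 kPa
0.5·γ·B·N_γ·s_γ = 0.5 × 16.2 × 2.87 × 30.2 × 0.93 = 652.92 kPa
q_ult = 274.09 + 652.92 = 927 kPa.

q_ult ≈ 930 kPa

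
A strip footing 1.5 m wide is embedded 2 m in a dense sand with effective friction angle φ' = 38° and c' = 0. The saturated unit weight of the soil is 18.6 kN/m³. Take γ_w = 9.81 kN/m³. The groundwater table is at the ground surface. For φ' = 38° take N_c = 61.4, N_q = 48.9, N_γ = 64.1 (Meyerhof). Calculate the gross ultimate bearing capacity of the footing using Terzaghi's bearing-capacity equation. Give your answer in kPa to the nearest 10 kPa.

γ' = 18.6 − 9.81 = 8.79 kN/m³ (submerged throughout). q = 8.79 × 2 = 17.58 kPa; the same γ' applies in the ½γBN_γ term.
q·N_q = 17.58 × 48.9 = 859.66 kPa
0.5·γ·B·N_γ = 0.5 × 8.79 × 1.5 × 64.1 = 422.58 kPa
q_ult = 859.66 + 422.58 = 1282.2 kPa.

q_ult ≈ 1280 kPa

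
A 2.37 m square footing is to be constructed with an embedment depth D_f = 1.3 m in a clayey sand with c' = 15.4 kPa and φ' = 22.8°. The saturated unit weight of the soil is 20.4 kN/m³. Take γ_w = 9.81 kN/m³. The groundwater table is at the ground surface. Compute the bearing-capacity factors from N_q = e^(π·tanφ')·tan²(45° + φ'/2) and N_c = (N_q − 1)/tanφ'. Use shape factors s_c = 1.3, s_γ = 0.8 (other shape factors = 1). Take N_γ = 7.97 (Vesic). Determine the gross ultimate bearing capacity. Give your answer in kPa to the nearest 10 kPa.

tan22.8° = 0.4204, so N_q = e^(π×0.4204)·tan²(56.4°) = 3.746 × 2.265 = 8.49.
N_c = (8.49 − 1)/tan22.8° = 17.81.
γ' = 20.4 − 9.81 = 10.59 kN/m³ (submerged throughout). q = 10.59 × 1.3 = 13.767 kPa; the same γ' applies in the ½γBN_γ term.
c·N_c·s_c = 15.4 × 17.807 × 1.3 = 356.5 kPa
q·N_q = 13.767 × 8.4854 = 116.82 kPa
0.5·γ·B·N_γ·s_γ = 0.5 × 10.59 × 2.37 × 7.97 × 0.8 = 80.013 kPa
q_ult = 356.5 + 116.82 + 80.013 = 553.33 kPa.

q_ult ≈ 550 kPa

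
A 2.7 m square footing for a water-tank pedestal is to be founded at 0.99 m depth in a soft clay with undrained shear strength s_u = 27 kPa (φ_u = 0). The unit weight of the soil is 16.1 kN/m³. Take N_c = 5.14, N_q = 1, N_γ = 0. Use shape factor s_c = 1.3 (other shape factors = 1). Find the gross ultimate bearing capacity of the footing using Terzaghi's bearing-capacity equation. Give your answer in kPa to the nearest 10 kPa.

Effective surcharge at the founding depth q = γ·D_f = 16.1 × 0.99 = 15.939 kPa.
q_ult = c·N_c·s_c + q·N_q
     = 27 × 5.14 × 1.3 + 15.939 × 1
     = 180.41 + 15.939 = 196.35 kPa.

q_ult ≈ 200 kPa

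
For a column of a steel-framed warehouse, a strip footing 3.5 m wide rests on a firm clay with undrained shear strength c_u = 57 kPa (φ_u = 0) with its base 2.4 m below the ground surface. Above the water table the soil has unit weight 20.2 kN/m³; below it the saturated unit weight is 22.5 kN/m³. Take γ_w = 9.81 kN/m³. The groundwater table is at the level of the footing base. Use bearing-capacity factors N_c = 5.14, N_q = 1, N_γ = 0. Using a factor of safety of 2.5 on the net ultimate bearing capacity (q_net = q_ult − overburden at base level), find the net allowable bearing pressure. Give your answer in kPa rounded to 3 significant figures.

q_all(net) ≈ 117 kPa

q = γ·D_f = 20.2 × 2.4 = 48.48 kPa.
c·N_c = 57 × 5.14 = 292.98 kPa
q·N_q = 48.48 × 1 = 48.48 kPa
q_ult = 292.98 + 48.48 = 341.46 kPa.
q_net = 341.46 − 48.48 = 292.98 kPa.
q_all(net) = 292.98 / 2.5 = 117.19 kPa.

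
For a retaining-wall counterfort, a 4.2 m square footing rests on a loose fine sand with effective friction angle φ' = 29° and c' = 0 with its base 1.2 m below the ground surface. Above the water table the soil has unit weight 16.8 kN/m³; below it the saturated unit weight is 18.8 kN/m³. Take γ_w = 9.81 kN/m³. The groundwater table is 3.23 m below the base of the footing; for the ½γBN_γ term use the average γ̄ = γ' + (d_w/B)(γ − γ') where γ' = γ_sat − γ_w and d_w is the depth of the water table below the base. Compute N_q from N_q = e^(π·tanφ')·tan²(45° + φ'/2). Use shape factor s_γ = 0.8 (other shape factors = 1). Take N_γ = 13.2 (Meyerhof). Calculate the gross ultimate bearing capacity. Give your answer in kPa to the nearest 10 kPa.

tan29° = 0.5543, so N_q = e^(π×0.5543)·tan²(59.5°) = 5.705 × 2.882 = 16.44.
Effective surcharge at the founding depth q = γ·D_f = 16.8 × 1.2 = 20.16 kPa.
With d_w = 3.23 m < B, γ̄ = 8.99 + (3.23/4.2) × (16.8 − 8.99) = 14.996 kN/m³.
q_ult = q·N_q + 0.5·γ·B·N_γ·s_γ
     = 20.16 × 16.443 + 0.5 × 14.996 × 4.2 × 13.2 × 0.8
     = 331.5 + 332.56 = 664.05 kPa.

q_ult ≈ 660 kPa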